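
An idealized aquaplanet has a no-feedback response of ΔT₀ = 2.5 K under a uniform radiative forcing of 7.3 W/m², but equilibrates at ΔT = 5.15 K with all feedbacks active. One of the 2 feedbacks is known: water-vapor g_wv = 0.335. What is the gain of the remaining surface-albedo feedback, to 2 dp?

0.18

Amplification A = ΔT/ΔT₀ = 5.15/2.5 = 2.06.
Total gain g = 1 − 1/A = 1 − 1/2.06 = 0.5146.
The known gain is 0.335.
g_alb = 0.5146 − 0.335 = 0.18.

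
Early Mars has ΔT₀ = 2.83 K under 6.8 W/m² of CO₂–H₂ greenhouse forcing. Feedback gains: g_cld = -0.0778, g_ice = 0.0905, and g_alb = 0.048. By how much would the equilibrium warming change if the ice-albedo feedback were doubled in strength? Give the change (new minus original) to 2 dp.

0.32 K

Original: g = 0.0607, ΔT = 2.83/(1−0.0607) = 3.0129 K.
With doubled ice-albedo: g' = 0.1512, ΔT' = 2.83/(1−0.1512) = 3.3341 K.
Change = 3.3341 − 3.0129 = 0.32 K.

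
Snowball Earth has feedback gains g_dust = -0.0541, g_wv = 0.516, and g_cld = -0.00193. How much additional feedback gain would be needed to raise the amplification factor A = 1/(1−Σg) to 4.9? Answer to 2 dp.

Current total gain = 0.45997.
Target gain for A = 4.9: g* = 1 − 1/4.9 = 0.7959.
Additional gain needed = 0.7959 − 0.45997 = 0.34.

0.34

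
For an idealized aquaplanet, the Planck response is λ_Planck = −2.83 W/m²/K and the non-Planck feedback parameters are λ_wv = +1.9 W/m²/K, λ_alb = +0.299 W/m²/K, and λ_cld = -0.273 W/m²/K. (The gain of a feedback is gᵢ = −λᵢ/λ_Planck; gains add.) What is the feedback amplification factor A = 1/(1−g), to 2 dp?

Convert to gains: g_wv = 1.9/2.83 = 0.6714; g_alb = 0.299/2.83 = 0.1057; g_cld = -0.273/2.83 = -0.09647.
Total gain g = 0.68063.
A = 1/(1 − 0.68063) = 3.13.

3.13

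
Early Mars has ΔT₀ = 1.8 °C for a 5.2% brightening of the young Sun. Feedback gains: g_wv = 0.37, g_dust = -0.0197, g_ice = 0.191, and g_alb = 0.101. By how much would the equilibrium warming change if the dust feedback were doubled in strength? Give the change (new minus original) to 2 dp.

Original: g = 0.6423, ΔT = 1.8/(1−0.6423) = 5.0321 °C.
With doubled dust: g' = 0.6226, ΔT' = 1.8/(1−0.6226) = 4.7695 °C.
Change = 4.7695 − 5.0321 = -0.26 °C.

-0.26 °C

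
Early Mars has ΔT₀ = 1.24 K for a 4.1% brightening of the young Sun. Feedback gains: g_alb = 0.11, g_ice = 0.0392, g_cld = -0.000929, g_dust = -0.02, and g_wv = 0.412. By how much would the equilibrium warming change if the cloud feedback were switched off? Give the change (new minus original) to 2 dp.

Original: g = 0.540271, ΔT = 1.24/(1−0.540271) = 2.6972 K.
Without cloud: g' = 0.5412, ΔT' = 1.24/(1−0.5412) = 2.7027 K.
Change = 2.7027 − 2.6972 = 0.01 K.

0.01 K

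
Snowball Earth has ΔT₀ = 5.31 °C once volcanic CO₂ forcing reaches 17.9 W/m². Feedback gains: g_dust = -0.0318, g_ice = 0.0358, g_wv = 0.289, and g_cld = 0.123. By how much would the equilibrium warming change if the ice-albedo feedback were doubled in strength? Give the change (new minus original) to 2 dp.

0.59 °C

Original: g = 0.416, ΔT = 5.31/(1−0.416) = 9.0925 °C.
With doubled ice-albedo: g' = 0.4518, ΔT' = 5.31/(1−0.4518) = 9.6862 °C.
Change = 9.6862 − 9.0925 = 0.59 °C.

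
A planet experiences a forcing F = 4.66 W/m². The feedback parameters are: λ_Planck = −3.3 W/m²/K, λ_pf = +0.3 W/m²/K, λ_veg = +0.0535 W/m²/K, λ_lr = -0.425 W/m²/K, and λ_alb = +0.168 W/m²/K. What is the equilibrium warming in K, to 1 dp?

Net feedback parameter λ = (−3.3) + (+0.3) + (+0.0535) + (-0.425) + (+0.168) = -3.2035 W/m²/K.
ΔT = −F/λ = −4.66/(-3.2035) = 1.5 K.

1.5 K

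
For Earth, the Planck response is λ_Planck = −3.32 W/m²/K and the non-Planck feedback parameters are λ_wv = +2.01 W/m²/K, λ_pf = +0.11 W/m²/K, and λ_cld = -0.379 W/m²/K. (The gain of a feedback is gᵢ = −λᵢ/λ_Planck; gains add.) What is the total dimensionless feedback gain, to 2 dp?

0.52

Convert to gains: g_wv = 2.01/3.32 = 0.6054; g_pf = 0.11/3.32 = 0.03313; g_cld = -0.379/3.32 = -0.1142.
Total gain g = 0.52433.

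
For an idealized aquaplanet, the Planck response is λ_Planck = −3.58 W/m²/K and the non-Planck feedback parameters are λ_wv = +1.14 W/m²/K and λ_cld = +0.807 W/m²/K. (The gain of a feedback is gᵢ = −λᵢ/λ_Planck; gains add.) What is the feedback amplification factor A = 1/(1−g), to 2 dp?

2.19

Convert to gains: g_wv = 1.14/3.58 = 0.3184; g_cld = 0.807/3.58 = 0.2254.
Total gain g = 0.5438.
A = 1/(1 − 0.5438) = 2.19.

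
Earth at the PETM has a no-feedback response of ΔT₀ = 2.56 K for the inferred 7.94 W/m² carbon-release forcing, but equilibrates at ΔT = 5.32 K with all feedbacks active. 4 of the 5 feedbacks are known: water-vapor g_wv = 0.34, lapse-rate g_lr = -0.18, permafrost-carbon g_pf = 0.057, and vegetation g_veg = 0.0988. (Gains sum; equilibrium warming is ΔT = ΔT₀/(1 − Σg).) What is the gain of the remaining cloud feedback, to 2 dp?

Amplification A = ΔT/ΔT₀ = 5.32/2.56 = 2.078.
Total gain g = 1 − 1/A = 1 − 1/2.078 = 0.5188.
Known gains sum to 0.34 − 0.18 + 0.057 + 0.0988 = 0.3158.
g_cld = 0.5188 − 0.3158 = 0.20.

0.20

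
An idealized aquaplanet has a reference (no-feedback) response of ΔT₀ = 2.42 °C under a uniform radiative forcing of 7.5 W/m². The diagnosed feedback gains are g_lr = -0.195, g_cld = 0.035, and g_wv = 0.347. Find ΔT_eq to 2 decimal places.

2.98 °C

Total gain g = -0.195 + 0.035 + 0.347 = 0.187.
Amplification A = 1/(1 − 0.187) = 1.23.
ΔT = 2.42 × 1.23 = 2.98 °C.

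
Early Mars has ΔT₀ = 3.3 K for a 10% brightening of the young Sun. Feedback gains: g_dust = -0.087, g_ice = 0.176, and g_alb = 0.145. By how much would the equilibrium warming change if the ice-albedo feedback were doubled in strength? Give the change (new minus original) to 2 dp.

Original: g = 0.234, ΔT = 3.3/(1−0.234) = 4.3081 K.
With doubled ice-albedo: g' = 0.41, ΔT' = 3.3/(1−0.41) = 5.5932 K.
Change = 5.5932 − 4.3081 = 1.29 K.

1.29 K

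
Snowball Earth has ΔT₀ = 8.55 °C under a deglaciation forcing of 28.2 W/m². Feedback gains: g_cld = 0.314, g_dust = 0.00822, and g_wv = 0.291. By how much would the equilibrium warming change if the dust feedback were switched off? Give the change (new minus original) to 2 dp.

Original: g = 0.61322, ΔT = 8.55/(1−0.61322) = 22.1056 °C.
Without dust: g' = 0.605, ΔT' = 8.55/(1−0.605) = 21.6456 °C.
Change = 21.6456 − 22.1056 = -0.46 °C.

-0.46 °C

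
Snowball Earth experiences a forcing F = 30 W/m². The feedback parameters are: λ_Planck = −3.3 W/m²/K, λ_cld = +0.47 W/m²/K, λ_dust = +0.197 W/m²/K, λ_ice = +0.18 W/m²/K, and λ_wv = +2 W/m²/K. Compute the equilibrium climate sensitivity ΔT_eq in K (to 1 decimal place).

Net feedback parameter λ = (−3.3) + (+0.47) + (+0.197) + (+0.18) + (+2) = -0.453 W/m²/K.
ΔT = −F/λ = −30/(-0.453) = 66.2 K.

66.2 K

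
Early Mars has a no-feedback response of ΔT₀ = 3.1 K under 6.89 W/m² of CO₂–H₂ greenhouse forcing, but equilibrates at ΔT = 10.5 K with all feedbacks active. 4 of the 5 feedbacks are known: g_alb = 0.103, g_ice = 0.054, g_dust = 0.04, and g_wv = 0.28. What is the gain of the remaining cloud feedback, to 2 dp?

0.23

Amplification A = ΔT/ΔT₀ = 10.5/3.1 = 3.387.
Total gain g = 1 − 1/A = 1 − 1/3.387 = 0.7048.
Known gains sum to 0.103 + 0.054 + 0.04 + 0.28 = 0.477.
g_cld = 0.7048 − 0.477 = 0.23.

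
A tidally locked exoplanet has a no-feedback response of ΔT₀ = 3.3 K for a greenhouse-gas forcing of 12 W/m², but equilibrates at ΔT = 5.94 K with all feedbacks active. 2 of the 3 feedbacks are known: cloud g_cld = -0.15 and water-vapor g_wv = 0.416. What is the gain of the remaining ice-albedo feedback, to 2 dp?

0.18

Amplification A = ΔT/ΔT₀ = 5.94/3.3 = 1.8.
Total gain g = 1 − 1/A = 1 − 1/1.8 = 0.4444.
Known gains sum to -0.15 + 0.416 = 0.266.
g_ice = 0.4444 − 0.266 = 0.18.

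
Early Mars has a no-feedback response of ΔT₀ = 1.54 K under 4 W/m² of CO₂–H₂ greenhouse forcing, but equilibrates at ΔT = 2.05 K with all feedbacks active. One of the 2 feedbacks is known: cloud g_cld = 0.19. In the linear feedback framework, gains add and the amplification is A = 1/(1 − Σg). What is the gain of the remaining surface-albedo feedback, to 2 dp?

0.06

Amplification A = ΔT/ΔT₀ = 2.05/1.54 = 1.331.
Total gain g = 1 − 1/A = 1 − 1/1.331 = 0.2487.
The known gain is 0.19.
g_alb = 0.2487 − 0.19 = 0.06.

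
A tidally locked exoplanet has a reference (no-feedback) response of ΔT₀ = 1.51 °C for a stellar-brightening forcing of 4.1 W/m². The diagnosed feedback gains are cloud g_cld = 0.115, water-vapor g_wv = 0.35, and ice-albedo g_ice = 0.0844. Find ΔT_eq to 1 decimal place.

Total gain g = 0.115 + 0.35 + 0.0844 = 0.5494.
Amplification A = 1/(1 − 0.5494) = 2.219.
ΔT = 1.51 × 2.219 = 3.4 °C.

3.4 °C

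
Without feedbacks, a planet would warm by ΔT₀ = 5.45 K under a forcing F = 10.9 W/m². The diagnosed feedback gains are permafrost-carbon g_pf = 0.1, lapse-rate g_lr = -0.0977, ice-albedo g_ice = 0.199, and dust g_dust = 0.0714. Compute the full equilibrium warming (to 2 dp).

7.49 K

Total gain g = 0.1 − 0.0977 + 0.199 + 0.0714 = 0.2727.
Amplification A = 1/(1 − 0.2727) = 1.375.
ΔT = 5.45 × 1.375 = 7.49 K.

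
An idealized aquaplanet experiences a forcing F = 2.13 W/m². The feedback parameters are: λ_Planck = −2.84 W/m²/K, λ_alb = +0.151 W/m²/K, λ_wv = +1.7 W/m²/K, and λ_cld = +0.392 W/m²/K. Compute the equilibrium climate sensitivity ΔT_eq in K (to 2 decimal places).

Net feedback parameter λ = (−2.84) + (+0.151) + (+1.7) + (+0.392) = -0.597 W/m²/K.
ΔT = −F/λ = −2.13/(-0.597) = 3.57 K.

3.57 K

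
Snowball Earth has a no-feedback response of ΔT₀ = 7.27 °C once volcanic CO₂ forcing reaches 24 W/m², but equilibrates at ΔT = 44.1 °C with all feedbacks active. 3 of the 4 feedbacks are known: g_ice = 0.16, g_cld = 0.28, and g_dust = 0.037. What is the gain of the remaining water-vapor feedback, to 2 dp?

Amplification A = ΔT/ΔT₀ = 44.1/7.27 = 6.066.
Total gain g = 1 − 1/A = 1 − 1/6.066 = 0.8351.
Known gains sum to 0.16 + 0.28 + 0.037 = 0.477.
g_wv = 0.8351 − 0.477 = 0.36.

0.36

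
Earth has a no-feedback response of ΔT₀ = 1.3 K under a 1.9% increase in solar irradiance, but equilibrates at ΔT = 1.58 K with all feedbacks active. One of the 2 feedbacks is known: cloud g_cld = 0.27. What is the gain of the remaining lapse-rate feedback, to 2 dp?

-0.09

Amplification A = ΔT/ΔT₀ = 1.58/1.3 = 1.215.
Total gain g = 1 − 1/A = 1 − 1/1.215 = 0.177.
The known gain is 0.27.
g_lr = 0.177 − 0.27 = -0.09.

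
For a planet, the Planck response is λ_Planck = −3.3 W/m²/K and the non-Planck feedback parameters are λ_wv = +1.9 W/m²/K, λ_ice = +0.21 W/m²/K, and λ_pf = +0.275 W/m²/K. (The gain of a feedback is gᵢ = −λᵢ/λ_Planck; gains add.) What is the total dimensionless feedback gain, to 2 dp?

Convert to gains: g_wv = 1.9/3.3 = 0.5758; g_ice = 0.21/3.3 = 0.06364; g_pf = 0.275/3.3 = 0.08333.
Total gain g = 0.72277.

0.72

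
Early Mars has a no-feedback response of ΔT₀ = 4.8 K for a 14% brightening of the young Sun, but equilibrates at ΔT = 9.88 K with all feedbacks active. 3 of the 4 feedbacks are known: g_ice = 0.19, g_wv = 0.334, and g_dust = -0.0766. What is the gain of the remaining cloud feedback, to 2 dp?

Amplification A = ΔT/ΔT₀ = 9.88/4.8 = 2.058.
Total gain g = 1 − 1/A = 1 − 1/2.058 = 0.5141.
Known gains sum to 0.19 + 0.334 − 0.0766 = 0.4474.
g_cld = 0.5141 − 0.4474 = 0.07.

0.07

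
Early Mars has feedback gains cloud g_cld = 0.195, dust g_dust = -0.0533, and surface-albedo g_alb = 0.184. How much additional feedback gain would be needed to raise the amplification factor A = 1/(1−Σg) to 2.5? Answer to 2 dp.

Current total gain = 0.3257.
Target gain for A = 2.5: g* = 1 − 1/2.5 = 0.6.
Additional gain needed = 0.6 − 0.3257 = 0.27.

0.27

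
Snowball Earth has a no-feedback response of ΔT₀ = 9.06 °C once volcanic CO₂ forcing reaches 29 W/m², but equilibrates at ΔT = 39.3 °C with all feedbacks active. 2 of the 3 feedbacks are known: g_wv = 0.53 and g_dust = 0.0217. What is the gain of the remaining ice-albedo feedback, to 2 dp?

Amplification A = ΔT/ΔT₀ = 39.3/9.06 = 4.338.
Total gain g = 1 − 1/A = 1 − 1/4.338 = 0.7695.
Known gains sum to 0.53 + 0.0217 = 0.5517.
g_ice = 0.7695 − 0.5517 = 0.22.

0.22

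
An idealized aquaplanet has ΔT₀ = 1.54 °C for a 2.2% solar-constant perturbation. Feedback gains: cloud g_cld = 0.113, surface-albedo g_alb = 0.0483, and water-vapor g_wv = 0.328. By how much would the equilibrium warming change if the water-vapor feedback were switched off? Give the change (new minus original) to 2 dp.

Original: g = 0.4893, ΔT = 1.54/(1−0.4893) = 3.0155 °C.
Without water-vapor: g' = 0.1613, ΔT' = 1.54/(1−0.1613) = 1.8362 °C.
Change = 1.8362 − 3.0155 = -1.18 °C.

-1.18 °C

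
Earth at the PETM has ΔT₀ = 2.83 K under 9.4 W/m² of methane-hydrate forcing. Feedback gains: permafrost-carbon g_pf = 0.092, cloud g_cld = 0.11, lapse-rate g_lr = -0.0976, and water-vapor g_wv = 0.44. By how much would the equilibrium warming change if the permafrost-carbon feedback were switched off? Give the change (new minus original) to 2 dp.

-1.04 K

Original: g = 0.5444, ΔT = 2.83/(1−0.5444) = 6.2116 K.
Without permafrost-carbon: g' = 0.4524, ΔT' = 2.83/(1−0.4524) = 5.1680 K.
Change = 5.1680 − 6.2116 = -1.04 K.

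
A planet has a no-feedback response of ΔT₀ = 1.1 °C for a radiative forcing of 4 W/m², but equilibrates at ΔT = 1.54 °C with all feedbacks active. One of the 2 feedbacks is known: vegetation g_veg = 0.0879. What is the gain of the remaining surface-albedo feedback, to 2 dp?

0.20

Amplification A = ΔT/ΔT₀ = 1.54/1.1 = 1.4.
Total gain g = 1 − 1/A = 1 − 1/1.4 = 0.2857.
The known gain is 0.0879.
g_alb = 0.2857 − 0.0879 = 0.20.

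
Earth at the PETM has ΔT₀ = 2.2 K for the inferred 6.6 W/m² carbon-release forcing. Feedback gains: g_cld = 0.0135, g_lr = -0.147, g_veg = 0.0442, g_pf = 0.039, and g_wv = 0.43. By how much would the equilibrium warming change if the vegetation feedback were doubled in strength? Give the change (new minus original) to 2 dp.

Original: g = 0.3797, ΔT = 2.2/(1−0.3797) = 3.5467 K.
With doubled vegetation: g' = 0.4239, ΔT' = 2.2/(1−0.4239) = 3.8188 K.
Change = 3.8188 − 3.5467 = 0.27 K.

0.27 K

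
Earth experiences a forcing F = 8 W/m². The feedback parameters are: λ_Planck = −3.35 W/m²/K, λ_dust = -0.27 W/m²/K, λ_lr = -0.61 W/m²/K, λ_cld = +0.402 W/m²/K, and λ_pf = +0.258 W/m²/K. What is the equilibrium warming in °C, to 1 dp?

2.2 °C

Net feedback parameter λ = (−3.35) + (-0.27) + (-0.61) + (+0.402) + (+0.258) = -3.57 W/m²/K.
ΔT = −F/λ = −8/(-3.57) = 2.2 °C.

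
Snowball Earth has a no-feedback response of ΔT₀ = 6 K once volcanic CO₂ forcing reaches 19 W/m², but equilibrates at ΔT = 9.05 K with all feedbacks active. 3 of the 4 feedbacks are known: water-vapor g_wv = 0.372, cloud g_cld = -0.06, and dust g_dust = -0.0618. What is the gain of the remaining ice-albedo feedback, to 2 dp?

Amplification A = ΔT/ΔT₀ = 9.05/6 = 1.508.
Total gain g = 1 − 1/A = 1 − 1/1.508 = 0.3369.
Known gains sum to 0.372 − 0.06 − 0.0618 = 0.2502.
g_ice = 0.3369 − 0.2502 = 0.09.

0.09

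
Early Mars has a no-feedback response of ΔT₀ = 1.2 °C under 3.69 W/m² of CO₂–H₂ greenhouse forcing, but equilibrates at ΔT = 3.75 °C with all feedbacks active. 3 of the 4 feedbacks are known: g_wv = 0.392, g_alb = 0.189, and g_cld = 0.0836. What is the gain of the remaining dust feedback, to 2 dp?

0.02

Amplification A = ΔT/ΔT₀ = 3.75/1.2 = 3.125.
Total gain g = 1 − 1/A = 1 − 1/3.125 = 0.68.
Known gains sum to 0.392 + 0.189 + 0.0836 = 0.6646.
g_dust = 0.68 − 0.6646 = 0.02.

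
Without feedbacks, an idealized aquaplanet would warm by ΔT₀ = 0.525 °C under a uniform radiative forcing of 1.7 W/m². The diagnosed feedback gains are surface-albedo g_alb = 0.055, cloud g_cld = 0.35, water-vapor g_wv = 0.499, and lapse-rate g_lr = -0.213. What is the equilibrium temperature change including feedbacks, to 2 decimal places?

Total gain g = 0.055 + 0.35 + 0.499 − 0.213 = 0.691.
Amplification A = 1/(1 − 0.691) = 3.236.
ΔT = 0.525 × 3.236 = 1.70 °C.

1.70 °C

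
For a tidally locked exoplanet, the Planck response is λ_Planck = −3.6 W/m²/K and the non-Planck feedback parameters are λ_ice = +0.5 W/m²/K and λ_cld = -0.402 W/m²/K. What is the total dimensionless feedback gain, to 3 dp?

Convert to gains: g_ice = 0.5/3.6 = 0.1389; g_cld = -0.402/3.6 = -0.1117.
Total gain g = 0.0272.

0.027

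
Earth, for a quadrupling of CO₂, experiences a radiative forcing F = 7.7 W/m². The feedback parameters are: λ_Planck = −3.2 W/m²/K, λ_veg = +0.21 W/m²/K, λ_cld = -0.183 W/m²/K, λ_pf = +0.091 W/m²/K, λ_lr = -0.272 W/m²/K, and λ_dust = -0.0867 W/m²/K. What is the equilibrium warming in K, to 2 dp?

Net feedback parameter λ = (−3.2) + (+0.21) + (-0.183) + (+0.091) + (-0.272) + (-0.0867) = -3.4407 W/m²/K.
ΔT = −F/λ = −7.7/(-3.4407) = 2.24 K.

2.24 K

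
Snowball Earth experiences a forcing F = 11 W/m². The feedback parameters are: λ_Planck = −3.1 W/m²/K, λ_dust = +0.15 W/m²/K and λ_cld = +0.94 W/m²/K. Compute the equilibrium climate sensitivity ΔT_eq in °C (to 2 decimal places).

Net feedback parameter λ = (−3.1) + (+0.15) + (+0.94) = -2.01 W/m²/K.
ΔT = −F/λ = −11/(-2.01) = 5.47 °C.

5.47 °C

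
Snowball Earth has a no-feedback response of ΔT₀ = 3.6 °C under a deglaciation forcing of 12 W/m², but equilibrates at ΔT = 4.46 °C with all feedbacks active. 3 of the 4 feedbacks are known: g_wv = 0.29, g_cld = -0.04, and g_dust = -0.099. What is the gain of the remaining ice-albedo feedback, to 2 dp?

0.04

Amplification A = ΔT/ΔT₀ = 4.46/3.6 = 1.239.
Total gain g = 1 − 1/A = 1 − 1/1.239 = 0.1929.
Known gains sum to 0.29 − 0.04 − 0.099 = 0.151.
g_ice = 0.1929 − 0.151 = 0.04.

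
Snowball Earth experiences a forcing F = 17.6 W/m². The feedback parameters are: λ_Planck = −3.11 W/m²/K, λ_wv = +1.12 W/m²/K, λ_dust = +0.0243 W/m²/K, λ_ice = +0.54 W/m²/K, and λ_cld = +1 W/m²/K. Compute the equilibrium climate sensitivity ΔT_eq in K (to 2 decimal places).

41.34 K

Net feedback parameter λ = (−3.11) + (+1.12) + (+0.0243) + (+0.54) + (+1) = -0.4257 W/m²/K.
ΔT = −F/λ = −17.6/(-0.4257) = 41.34 K.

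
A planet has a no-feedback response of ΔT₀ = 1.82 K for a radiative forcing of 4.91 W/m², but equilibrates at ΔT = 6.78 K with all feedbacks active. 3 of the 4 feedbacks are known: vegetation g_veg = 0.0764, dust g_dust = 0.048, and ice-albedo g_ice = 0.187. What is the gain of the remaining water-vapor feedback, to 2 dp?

0.42

Amplification A = ΔT/ΔT₀ = 6.78/1.82 = 3.725.
Total gain g = 1 − 1/A = 1 − 1/3.725 = 0.7315.
Known gains sum to 0.0764 + 0.048 + 0.187 = 0.3114.
g_wv = 0.7315 − 0.3114 = 0.42.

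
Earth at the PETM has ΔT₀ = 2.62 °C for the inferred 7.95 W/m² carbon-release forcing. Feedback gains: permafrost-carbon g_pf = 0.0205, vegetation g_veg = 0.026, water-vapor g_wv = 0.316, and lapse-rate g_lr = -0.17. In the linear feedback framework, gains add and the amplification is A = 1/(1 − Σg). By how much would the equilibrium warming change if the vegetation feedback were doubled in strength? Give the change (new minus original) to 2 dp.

Original: g = 0.1925, ΔT = 2.62/(1−0.1925) = 3.2446 °C.
With doubled vegetation: g' = 0.2185, ΔT' = 2.62/(1−0.2185) = 3.3525 °C.
Change = 3.3525 − 3.2446 = 0.11 °C.

0.11 °C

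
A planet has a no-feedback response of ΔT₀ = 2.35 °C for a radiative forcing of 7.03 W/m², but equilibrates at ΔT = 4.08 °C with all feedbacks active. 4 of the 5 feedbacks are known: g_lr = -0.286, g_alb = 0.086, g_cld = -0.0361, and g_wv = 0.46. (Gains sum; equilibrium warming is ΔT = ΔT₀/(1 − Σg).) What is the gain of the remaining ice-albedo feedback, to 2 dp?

0.20

Amplification A = ΔT/ΔT₀ = 4.08/2.35 = 1.736.
Total gain g = 1 − 1/A = 1 − 1/1.736 = 0.424.
Known gains sum to -0.286 + 0.086 − 0.0361 + 0.46 = 0.2239.
g_ice = 0.424 − 0.2239 = 0.20.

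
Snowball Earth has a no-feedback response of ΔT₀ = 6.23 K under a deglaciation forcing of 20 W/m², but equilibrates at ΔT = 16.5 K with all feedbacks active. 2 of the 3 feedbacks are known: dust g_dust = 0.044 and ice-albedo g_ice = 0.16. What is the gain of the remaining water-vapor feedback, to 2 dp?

Amplification A = ΔT/ΔT₀ = 16.5/6.23 = 2.648.
Total gain g = 1 − 1/A = 1 − 1/2.648 = 0.6224.
Known gains sum to 0.044 + 0.16 = 0.204.
g_wv = 0.6224 − 0.204 = 0.42.

0.42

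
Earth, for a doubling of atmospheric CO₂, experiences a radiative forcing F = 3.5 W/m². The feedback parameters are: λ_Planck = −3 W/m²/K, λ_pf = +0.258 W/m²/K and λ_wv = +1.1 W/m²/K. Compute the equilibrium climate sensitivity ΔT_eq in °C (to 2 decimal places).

Net feedback parameter λ = (−3) + (+0.258) + (+1.1) = -1.642 W/m²/K.
ΔT = −F/λ = −3.5/(-1.642) = 2.13 °C.

2.13 °C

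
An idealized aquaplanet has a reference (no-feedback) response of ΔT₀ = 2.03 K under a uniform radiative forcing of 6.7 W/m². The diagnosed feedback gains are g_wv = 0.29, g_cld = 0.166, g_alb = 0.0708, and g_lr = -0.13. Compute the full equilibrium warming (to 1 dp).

3.4 K

Total gain g = 0.29 + 0.166 + 0.0708 − 0.13 = 0.3968.
Amplification A = 1/(1 − 0.3968) = 1.658.
ΔT = 2.03 × 1.658 = 3.4 K.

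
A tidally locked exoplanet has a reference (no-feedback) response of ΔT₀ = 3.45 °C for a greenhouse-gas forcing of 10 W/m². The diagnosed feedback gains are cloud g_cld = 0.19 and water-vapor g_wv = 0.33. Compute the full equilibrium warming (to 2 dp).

7.19 °C

Total gain g = 0.19 + 0.33 = 0.52.
Amplification A = 1/(1 − 0.52) = 2.083.
ΔT = 3.45 × 2.083 = 7.19 °C.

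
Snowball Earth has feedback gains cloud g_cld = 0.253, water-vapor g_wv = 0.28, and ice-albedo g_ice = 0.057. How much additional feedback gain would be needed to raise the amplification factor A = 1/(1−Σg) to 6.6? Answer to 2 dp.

Current total gain = 0.59.
Target gain for A = 6.6: g* = 1 − 1/6.6 = 0.8485.
Additional gain needed = 0.8485 − 0.59 = 0.26.

0.26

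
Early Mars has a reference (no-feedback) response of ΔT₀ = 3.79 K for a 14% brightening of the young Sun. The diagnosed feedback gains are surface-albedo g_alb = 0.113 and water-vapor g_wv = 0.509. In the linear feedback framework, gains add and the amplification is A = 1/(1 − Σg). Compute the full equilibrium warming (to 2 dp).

Total gain g = 0.113 + 0.509 = 0.622.
Amplification A = 1/(1 − 0.622) = 2.646.
ΔT = 3.79 × 2.646 = 10.03 K.

10.03 K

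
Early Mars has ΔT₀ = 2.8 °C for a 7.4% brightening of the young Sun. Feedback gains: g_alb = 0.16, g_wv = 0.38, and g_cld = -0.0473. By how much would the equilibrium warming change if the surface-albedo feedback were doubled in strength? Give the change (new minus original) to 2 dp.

2.54 °C

Original: g = 0.4927, ΔT = 2.8/(1−0.4927) = 5.5194 °C.
With doubled surface-albedo: g' = 0.6527, ΔT' = 2.8/(1−0.6527) = 8.0622 °C.
Change = 8.0622 − 5.5194 = 2.54 °C.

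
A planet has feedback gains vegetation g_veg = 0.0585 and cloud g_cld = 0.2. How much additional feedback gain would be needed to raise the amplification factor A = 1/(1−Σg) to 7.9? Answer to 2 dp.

Current total gain = 0.2585.
Target gain for A = 7.9: g* = 1 − 1/7.9 = 0.8734.
Additional gain needed = 0.8734 − 0.2585 = 0.61.

0.61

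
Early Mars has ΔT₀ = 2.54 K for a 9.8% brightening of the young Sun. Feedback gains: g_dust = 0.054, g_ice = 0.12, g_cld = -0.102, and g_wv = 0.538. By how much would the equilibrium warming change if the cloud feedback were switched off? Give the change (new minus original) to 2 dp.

Original: g = 0.61, ΔT = 2.54/(1−0.61) = 6.5128 K.
Without cloud: g' = 0.712, ΔT' = 2.54/(1−0.712) = 8.8194 K.
Change = 8.8194 − 6.5128 = 2.31 K.

2.31 K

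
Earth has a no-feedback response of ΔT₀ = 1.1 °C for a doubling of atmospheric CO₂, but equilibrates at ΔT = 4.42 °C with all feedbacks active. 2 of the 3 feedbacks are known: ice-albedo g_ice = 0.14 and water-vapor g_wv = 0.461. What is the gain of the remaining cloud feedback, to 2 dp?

Amplification A = ΔT/ΔT₀ = 4.42/1.1 = 4.018.
Total gain g = 1 − 1/A = 1 − 1/4.018 = 0.7511.
Known gains sum to 0.14 + 0.461 = 0.601.
g_cld = 0.7511 − 0.601 = 0.15.

0.15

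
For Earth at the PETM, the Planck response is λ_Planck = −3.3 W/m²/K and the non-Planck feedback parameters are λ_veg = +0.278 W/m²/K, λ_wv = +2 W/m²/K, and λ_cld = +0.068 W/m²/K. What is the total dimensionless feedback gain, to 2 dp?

0.71

Convert to gains: g_veg = 0.278/3.3 = 0.08424; g_wv = 2/3.3 = 0.6061; g_cld = 0.068/3.3 = 0.02061.
Total gain g = 0.71095.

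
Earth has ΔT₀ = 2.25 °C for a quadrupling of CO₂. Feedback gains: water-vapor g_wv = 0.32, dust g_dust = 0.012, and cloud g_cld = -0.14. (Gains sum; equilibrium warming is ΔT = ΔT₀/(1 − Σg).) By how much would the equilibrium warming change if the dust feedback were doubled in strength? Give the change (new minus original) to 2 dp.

0.04 °C

Original: g = 0.192, ΔT = 2.25/(1−0.192) = 2.7847 °C.
With doubled dust: g' = 0.204, ΔT' = 2.25/(1−0.204) = 2.8266 °C.
Change = 2.8266 − 2.7847 = 0.04 °C.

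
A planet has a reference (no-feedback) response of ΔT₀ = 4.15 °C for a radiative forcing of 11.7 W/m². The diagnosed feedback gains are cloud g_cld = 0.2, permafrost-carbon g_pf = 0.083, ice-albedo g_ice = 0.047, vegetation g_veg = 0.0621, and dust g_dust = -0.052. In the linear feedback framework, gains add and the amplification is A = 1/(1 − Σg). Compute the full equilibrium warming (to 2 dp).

6.29 °C

Total gain g = 0.2 + 0.083 + 0.047 + 0.0621 − 0.052 = 0.3401.
Amplification A = 1/(1 − 0.3401) = 1.515.
ΔT = 4.15 × 1.515 = 6.29 °C.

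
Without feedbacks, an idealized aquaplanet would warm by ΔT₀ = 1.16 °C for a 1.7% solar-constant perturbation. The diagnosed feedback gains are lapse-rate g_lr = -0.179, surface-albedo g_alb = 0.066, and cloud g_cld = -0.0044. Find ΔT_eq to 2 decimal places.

Total gain g = -0.179 + 0.066 − 0.0044 = -0.1174.
Amplification A = 1/(1 + 0.1174) = 0.8949.
ΔT = 1.16 × 0.8949 = 1.04 °C.

1.04 °C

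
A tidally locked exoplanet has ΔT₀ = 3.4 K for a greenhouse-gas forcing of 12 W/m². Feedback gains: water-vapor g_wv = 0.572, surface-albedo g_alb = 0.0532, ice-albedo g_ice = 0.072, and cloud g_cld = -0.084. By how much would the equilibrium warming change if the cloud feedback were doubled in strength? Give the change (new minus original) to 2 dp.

Original: g = 0.6132, ΔT = 3.4/(1−0.6132) = 8.7901 K.
With doubled cloud: g' = 0.5292, ΔT' = 3.4/(1−0.5292) = 7.2218 K.
Change = 7.2218 − 8.7901 = -1.57 K.

-1.57 K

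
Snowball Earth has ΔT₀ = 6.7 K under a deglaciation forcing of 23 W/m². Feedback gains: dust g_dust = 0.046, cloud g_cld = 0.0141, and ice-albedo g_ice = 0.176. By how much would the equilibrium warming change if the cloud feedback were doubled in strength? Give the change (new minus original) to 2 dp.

0.16 K

Original: g = 0.2361, ΔT = 6.7/(1−0.2361) = 8.7708 K.
With doubled cloud: g' = 0.2502, ΔT' = 6.7/(1−0.2502) = 8.9357 K.
Change = 8.9357 − 8.7708 = 0.16 K.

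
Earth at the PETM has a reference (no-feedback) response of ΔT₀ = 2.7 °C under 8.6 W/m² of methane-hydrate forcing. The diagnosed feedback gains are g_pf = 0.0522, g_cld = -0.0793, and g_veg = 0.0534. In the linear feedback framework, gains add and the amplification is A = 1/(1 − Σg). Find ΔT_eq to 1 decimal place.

Total gain g = 0.0522 − 0.0793 + 0.0534 = 0.0263.
Amplification A = 1/(1 − 0.0263) = 1.027.
ΔT = 2.7 × 1.027 = 2.8 °C.

2.8 °C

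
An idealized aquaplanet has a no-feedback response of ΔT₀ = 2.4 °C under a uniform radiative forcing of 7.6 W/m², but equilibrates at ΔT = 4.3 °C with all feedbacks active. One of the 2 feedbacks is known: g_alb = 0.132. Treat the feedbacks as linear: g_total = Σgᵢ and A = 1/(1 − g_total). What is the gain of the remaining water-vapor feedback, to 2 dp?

0.31

Amplification A = ΔT/ΔT₀ = 4.3/2.4 = 1.792.
Total gain g = 1 − 1/A = 1 − 1/1.792 = 0.442.
The known gain is 0.132.
g_wv = 0.442 − 0.132 = 0.31.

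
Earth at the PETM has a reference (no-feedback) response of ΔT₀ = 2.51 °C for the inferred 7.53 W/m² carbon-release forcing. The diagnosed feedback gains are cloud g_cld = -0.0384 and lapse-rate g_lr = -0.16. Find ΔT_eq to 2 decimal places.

Total gain g = -0.0384 − 0.16 = -0.1984.
Amplification A = 1/(1 + 0.1984) = 0.8344.
ΔT = 2.51 × 0.8344 = 2.09 °C.

2.09 °C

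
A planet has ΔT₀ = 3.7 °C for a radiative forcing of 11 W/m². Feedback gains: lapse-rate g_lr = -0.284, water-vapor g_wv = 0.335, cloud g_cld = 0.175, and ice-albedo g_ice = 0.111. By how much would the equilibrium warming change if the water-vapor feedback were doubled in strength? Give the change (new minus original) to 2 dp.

Original: g = 0.337, ΔT = 3.7/(1−0.337) = 5.5807 °C.
With doubled water-vapor: g' = 0.672, ΔT' = 3.7/(1−0.672) = 11.2805 °C.
Change = 11.2805 − 5.5807 = 5.70 °C.

5.70 °C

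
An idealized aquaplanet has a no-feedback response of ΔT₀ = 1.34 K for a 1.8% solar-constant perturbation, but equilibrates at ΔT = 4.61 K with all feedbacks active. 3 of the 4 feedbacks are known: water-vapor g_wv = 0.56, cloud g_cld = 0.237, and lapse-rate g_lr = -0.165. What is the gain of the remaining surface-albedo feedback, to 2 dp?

0.08

Amplification A = ΔT/ΔT₀ = 4.61/1.34 = 3.44.
Total gain g = 1 − 1/A = 1 − 1/3.44 = 0.7093.
Known gains sum to 0.56 + 0.237 − 0.165 = 0.632.
g_alb = 0.7093 − 0.632 = 0.08.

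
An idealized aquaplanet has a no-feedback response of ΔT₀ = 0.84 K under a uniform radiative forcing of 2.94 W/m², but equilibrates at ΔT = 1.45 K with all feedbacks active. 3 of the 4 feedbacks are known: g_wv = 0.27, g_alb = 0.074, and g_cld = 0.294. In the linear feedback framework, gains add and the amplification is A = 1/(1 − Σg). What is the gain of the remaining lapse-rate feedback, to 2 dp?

-0.22

Amplification A = ΔT/ΔT₀ = 1.45/0.84 = 1.726.
Total gain g = 1 − 1/A = 1 − 1/1.726 = 0.4206.
Known gains sum to 0.27 + 0.074 + 0.294 = 0.638.
g_lr = 0.4206 − 0.638 = -0.22.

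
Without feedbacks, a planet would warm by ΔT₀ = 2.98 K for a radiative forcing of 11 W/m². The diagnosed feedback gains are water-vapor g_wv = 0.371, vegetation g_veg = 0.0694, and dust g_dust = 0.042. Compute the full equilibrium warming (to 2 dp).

5.76 K

Total gain g = 0.371 + 0.0694 + 0.042 = 0.4824.
Amplification A = 1/(1 − 0.4824) = 1.932.
ΔT = 2.98 × 1.932 = 5.76 K.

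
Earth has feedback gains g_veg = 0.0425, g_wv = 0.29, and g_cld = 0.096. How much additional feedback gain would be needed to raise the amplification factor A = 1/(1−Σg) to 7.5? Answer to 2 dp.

Current total gain = 0.4285.
Target gain for A = 7.5: g* = 1 − 1/7.5 = 0.8667.
Additional gain needed = 0.8667 − 0.4285 = 0.44.

0.44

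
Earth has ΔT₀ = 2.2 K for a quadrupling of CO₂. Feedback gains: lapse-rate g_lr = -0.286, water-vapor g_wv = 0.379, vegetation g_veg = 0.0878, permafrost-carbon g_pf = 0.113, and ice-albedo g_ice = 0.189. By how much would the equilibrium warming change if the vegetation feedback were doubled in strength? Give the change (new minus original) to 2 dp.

0.87 K

Original: g = 0.4828, ΔT = 2.2/(1−0.4828) = 4.2537 K.
With doubled vegetation: g' = 0.5706, ΔT' = 2.2/(1−0.5706) = 5.1234 K.
Change = 5.1234 − 4.2537 = 0.87 K.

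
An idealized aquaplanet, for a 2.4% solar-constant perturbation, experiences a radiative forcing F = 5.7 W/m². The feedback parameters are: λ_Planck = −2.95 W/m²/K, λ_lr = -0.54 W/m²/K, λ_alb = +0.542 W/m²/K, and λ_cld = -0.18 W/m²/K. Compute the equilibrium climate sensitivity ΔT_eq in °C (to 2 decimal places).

1.82 °C

Net feedback parameter λ = (−2.95) + (-0.54) + (+0.542) + (-0.18) = -3.128 W/m²/K.
ΔT = −F/λ = −5.7/(-3.128) = 1.82 °C.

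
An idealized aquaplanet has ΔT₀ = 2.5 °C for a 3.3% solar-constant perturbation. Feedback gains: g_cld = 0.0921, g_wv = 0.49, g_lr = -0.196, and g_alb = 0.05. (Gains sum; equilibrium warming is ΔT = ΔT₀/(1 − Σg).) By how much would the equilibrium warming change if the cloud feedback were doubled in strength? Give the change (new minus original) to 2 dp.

0.87 °C

Original: g = 0.4361, ΔT = 2.5/(1−0.4361) = 4.4334 °C.
With doubled cloud: g' = 0.5282, ΔT' = 2.5/(1−0.5282) = 5.2989 °C.
Change = 5.2989 − 4.4334 = 0.87 °C.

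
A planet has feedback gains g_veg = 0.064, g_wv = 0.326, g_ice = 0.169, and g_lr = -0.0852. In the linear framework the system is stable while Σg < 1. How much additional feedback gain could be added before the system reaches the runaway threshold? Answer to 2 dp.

Current total gain = 0.064 + 0.326 + 0.169 − 0.0852 = 0.4738.
Margin to runaway = 1 − 0.4738 = 0.53.

0.53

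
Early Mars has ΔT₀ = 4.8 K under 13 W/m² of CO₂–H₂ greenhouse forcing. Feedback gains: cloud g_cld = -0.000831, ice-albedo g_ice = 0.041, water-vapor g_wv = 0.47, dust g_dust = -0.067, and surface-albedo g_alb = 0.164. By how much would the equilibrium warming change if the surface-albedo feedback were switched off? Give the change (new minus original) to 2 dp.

Original: g = 0.607169, ΔT = 4.8/(1−0.607169) = 12.2190 K.
Without surface-albedo: g' = 0.443169, ΔT' = 4.8/(1−0.443169) = 8.6202 K.
Change = 8.6202 − 12.2190 = -3.60 K.

-3.60 K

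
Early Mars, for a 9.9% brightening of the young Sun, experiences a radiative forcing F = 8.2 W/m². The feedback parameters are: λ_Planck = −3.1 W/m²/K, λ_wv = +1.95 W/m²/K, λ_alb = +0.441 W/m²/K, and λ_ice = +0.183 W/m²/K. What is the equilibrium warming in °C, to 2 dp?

15.59 °C

Net feedback parameter λ = (−3.1) + (+1.95) + (+0.441) + (+0.183) = -0.526 W/m²/K.
ΔT = −F/λ = −8.2/(-0.526) = 15.59 °C.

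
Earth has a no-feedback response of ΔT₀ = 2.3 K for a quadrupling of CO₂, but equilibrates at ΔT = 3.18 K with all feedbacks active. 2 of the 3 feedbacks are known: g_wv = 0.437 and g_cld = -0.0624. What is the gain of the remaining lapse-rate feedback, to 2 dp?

-0.10

Amplification A = ΔT/ΔT₀ = 3.18/2.3 = 1.383.
Total gain g = 1 − 1/A = 1 − 1/1.383 = 0.2769.
Known gains sum to 0.437 − 0.0624 = 0.3746.
g_lr = 0.2769 − 0.3746 = -0.10.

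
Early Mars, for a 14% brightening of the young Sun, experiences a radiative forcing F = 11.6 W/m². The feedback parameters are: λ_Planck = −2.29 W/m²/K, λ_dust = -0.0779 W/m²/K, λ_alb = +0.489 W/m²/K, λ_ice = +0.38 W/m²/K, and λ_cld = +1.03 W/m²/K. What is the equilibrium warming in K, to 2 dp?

24.74 K

Net feedback parameter λ = (−2.29) + (-0.0779) + (+0.489) + (+0.38) + (+1.03) = -0.4689 W/m²/K.
ΔT = −F/λ = −11.6/(-0.4689) = 24.74 K.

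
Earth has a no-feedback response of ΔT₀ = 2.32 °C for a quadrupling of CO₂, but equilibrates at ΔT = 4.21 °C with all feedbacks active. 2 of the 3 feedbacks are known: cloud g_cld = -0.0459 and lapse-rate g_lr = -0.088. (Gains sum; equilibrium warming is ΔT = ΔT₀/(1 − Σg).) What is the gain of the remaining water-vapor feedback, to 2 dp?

Amplification A = ΔT/ΔT₀ = 4.21/2.32 = 1.815.
Total gain g = 1 − 1/A = 1 − 1/1.815 = 0.449.
Known gains sum to -0.0459 − 0.088 = -0.1339.
g_wv = 0.449 + 0.1339 = 0.58.

0.58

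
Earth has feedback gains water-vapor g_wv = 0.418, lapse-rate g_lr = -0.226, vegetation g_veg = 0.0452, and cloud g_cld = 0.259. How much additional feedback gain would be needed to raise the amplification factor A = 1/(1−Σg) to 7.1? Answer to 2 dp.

Current total gain = 0.4962.
Target gain for A = 7.1: g* = 1 − 1/7.1 = 0.8592.
Additional gain needed = 0.8592 − 0.4962 = 0.36.

0.36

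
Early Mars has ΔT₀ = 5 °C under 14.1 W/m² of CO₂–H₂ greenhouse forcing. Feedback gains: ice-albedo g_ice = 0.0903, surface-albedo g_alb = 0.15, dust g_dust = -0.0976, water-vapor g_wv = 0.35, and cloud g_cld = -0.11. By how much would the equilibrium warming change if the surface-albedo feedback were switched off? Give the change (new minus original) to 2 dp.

Original: g = 0.3827, ΔT = 5/(1−0.3827) = 8.0998 °C.
Without surface-albedo: g' = 0.2327, ΔT' = 5/(1−0.2327) = 6.5164 °C.
Change = 6.5164 − 8.0998 = -1.58 °C.

-1.58 °C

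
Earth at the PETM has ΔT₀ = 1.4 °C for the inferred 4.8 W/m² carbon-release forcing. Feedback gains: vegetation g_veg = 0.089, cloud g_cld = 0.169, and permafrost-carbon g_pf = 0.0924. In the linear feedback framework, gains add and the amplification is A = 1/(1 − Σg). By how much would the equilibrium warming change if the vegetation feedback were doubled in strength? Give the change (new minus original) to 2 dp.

0.34 °C

Original: g = 0.3504, ΔT = 1.4/(1−0.3504) = 2.1552 °C.
With doubled vegetation: g' = 0.4394, ΔT' = 1.4/(1−0.4394) = 2.4973 °C.
Change = 2.4973 − 2.1552 = 0.34 °C.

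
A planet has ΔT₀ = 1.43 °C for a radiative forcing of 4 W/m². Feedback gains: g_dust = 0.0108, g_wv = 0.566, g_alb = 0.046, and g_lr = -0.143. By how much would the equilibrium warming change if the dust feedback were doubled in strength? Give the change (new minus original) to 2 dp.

Original: g = 0.4798, ΔT = 1.43/(1−0.4798) = 2.7489 °C.
With doubled dust: g' = 0.4906, ΔT' = 1.43/(1−0.4906) = 2.8072 °C.
Change = 2.8072 − 2.7489 = 0.06 °C.

0.06 °C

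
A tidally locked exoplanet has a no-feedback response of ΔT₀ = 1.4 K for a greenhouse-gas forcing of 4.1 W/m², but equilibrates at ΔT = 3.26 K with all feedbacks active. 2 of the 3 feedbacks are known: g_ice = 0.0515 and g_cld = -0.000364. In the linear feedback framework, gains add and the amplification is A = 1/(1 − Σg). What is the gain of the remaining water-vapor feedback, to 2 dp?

0.52

Amplification A = ΔT/ΔT₀ = 3.26/1.4 = 2.329.
Total gain g = 1 − 1/A = 1 − 1/2.329 = 0.5706.
Known gains sum to 0.0515 − 0.000364 = 0.051136.
g_wv = 0.5706 − 0.051136 = 0.52.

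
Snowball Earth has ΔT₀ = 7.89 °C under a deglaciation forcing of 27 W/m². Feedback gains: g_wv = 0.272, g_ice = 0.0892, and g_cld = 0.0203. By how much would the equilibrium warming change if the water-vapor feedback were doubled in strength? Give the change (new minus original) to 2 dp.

10.01 °C

Original: g = 0.3815, ΔT = 7.89/(1−0.3815) = 12.7567 °C.
With doubled water-vapor: g' = 0.6535, ΔT' = 7.89/(1−0.6535) = 22.7706 °C.
Change = 22.7706 − 12.7567 = 10.01 °C.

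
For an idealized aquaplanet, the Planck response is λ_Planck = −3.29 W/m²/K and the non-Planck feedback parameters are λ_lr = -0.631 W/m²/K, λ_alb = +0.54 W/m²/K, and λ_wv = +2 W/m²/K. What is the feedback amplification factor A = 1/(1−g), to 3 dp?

Convert to gains: g_lr = -0.631/3.29 = -0.1918; g_alb = 0.54/3.29 = 0.1641; g_wv = 2/3.29 = 0.6079.
Total gain g = 0.5802.
A = 1/(1 − 0.5802) = 2.382.

2.382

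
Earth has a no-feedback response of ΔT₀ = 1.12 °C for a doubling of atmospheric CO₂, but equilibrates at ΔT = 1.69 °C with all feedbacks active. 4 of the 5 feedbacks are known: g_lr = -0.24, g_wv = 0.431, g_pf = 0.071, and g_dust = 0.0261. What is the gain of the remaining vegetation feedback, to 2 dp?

Amplification A = ΔT/ΔT₀ = 1.69/1.12 = 1.509.
Total gain g = 1 − 1/A = 1 − 1/1.509 = 0.3373.
Known gains sum to -0.24 + 0.431 + 0.071 + 0.0261 = 0.2881.
g_veg = 0.3373 − 0.2881 = 0.05.

0.05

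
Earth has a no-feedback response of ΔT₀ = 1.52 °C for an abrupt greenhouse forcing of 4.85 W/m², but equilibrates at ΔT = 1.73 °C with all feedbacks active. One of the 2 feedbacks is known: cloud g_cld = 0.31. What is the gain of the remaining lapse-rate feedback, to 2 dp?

Amplification A = ΔT/ΔT₀ = 1.73/1.52 = 1.138.
Total gain g = 1 − 1/A = 1 − 1/1.138 = 0.1213.
The known gain is 0.31.
g_lr = 0.1213 − 0.31 = -0.19.

-0.19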